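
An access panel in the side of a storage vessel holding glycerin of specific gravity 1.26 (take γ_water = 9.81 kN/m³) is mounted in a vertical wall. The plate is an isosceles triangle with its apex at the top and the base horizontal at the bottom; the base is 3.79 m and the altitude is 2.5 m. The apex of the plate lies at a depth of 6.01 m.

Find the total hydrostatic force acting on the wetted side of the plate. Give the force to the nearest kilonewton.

F ≈ 450 kN

γ = 1.26 × 9.81 = 12.3606 kN/m³.
With the apex up, the centroid sits 2h/3 = 2 × 2.5/3 = 1.66667 m below the apex, so the centroid depth is h_c = 6.01 + 1.66667 = 7.67667 m.
A = ½ × 3.79 × 2.5 = 4.7375 m².
Resultant F = γ·h_c·A = 12.3606 × 7.67667 × 4.7375 = 449.533 kN.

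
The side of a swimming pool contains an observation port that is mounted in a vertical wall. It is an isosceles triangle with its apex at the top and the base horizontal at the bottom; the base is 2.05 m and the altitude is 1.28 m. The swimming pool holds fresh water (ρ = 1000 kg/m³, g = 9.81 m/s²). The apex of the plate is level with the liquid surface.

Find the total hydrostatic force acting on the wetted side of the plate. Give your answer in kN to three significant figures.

F ≈ 11.0 kN

γ = ρg = 1000 × 9.81 = 9810 N/m³ = 9.81 kN/m³.
With the apex up, the centroid sits 2h/3 = 2 × 1.28/3 = 0.853333 m below the apex, so the centroid depth is h_c = 0.853333 m.
A = ½ × 2.05 × 1.28 = 1.312 m².
Resultant F = γ·h_c·A = 9.81 × 0.853333 × 1.312 = 10.983 kN.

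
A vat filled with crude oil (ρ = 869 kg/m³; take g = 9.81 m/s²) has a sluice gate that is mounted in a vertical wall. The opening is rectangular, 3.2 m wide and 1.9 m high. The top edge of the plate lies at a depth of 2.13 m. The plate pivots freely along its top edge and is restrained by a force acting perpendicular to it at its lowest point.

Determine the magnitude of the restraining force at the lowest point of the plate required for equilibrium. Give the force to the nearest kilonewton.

γ = ρg = 869 × 9.81 / 1000 = 8.52489 kN/m³.
The centroid lies 1.9/2 = 0.95 m below the top edge, so the centroid depth is h_c = 2.13 + 0.95 = 3.08 m.
A = 3.2 × 1.9 = 6.08 m².
Resultant F = γ·h_c·A = 8.52489 × 3.08 × 6.08 = 159.641 kN.
I_c = b·h³/12 = 3.2 × 1.9³/12 = 1.82907 m⁴.
Centre of pressure: y_p = y_c + I_c/(y_c·A) = 3.08 + 1.82907/(3.08 × 6.08) = 3.08 + 0.0976733 = 3.17767 m along the plane.
The resultant acts 0.95 + 0.0976733 = 1.04767 m (along the plate) below the hinge at the top edge, so the moment about the hinge is M = F × 1.04767 = 159.641 × 1.04767 = 167.251 kN·m.
A normal force at the bottom, 1.9 m from the hinge, must supply this moment: P = 167.251/1.9 = 88.0268 kN.

P ≈ 88 kN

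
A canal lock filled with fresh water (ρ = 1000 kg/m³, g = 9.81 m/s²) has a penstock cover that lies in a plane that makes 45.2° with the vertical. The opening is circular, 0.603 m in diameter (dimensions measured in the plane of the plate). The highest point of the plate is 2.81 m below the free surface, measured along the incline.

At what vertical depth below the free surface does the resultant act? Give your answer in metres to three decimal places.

h_p = 2.198 m

γ = ρg = 1000 × 9.81 = 9810 N/m³ = 9.81 kN/m³.
The plate makes 45.2° with the vertical, i.e. θ = 90° − 45.2° = 44.8° to the horizontal. Measuring y along the incline from the free-surface line, vertical depth h = y·sinθ with sinθ = 0.704634.
The centroid is at the centre, 0.3015 m below the top of the plate, so y_c = 2.81 + 0.3015 = 3.1115 m and h_c = 3.1115 × 0.704634 = 2.19247 m.
A = π(0.3015)² = 0.285578 m².
Resultant F = γ·h_c·A = 9.81 × 2.19247 × 0.285578 = 6.14225 kN.
I_c = πr⁴/4 = π × 0.3015⁴/4 = 0.00648992 m⁴.
Centre of pressure: y_p = y_c + I_c/(y_c·A) = 3.1115 + 0.00648992/(3.1115 × 0.285578) = 3.1115 + 0.00730373 = 3.1188 m along the plane.
Vertically, h_p = y_p·sinθ = 3.1188 × 0.704634 = 2.19761 m.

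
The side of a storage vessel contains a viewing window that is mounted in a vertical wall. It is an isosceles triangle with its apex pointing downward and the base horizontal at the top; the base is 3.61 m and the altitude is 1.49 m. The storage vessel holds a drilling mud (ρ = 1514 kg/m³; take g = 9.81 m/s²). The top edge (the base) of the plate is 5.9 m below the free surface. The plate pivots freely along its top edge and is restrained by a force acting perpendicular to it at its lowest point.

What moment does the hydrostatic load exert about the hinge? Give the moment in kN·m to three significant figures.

γ = ρg = 1514 × 9.81 / 1000 = 14.85234 kN/m³.
With the apex down, the centroid sits h/3 = 1.49/3 = 0.496667 m below the base (the top edge), so the centroid depth is h_c = 5.9 + 0.496667 = 6.39667 m.
A = ½ × 3.61 × 1.49 = 2.68945 m².
Resultant F = γ·h_c·A = 14.85234 × 6.39667 × 2.68945 = 255.513 kN.
I_c = b·h³/36 = 3.61 × 1.49³/36 = 0.331714 m⁴.
Centre of pressure: y_p = y_c + I_c/(y_c·A) = 6.39667 + 0.331714/(6.39667 × 2.68945) = 6.39667 + 0.0192817 = 6.41595 m along the plane.
The resultant acts 0.496667 + 0.0192817 = 0.515949 m (along the plate) below the hinge at the top edge, so the moment about the hinge is M = F × 0.515949 = 255.513 × 0.515949 = 131.832 kN·m.

M ≈ 132 kN·m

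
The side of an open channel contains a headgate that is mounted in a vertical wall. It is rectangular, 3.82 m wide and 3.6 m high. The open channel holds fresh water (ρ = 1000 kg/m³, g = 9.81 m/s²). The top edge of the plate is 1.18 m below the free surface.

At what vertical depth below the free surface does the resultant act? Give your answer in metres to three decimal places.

γ = ρg = 1000 × 9.81 = 9810 N/m³ = 9.81 kN/m³.
The centroid lies 3.6/2 = 1.8 m below the top edge, so the centroid depth is h_c = 1.18 + 1.8 = 2.98 m.
A = 3.82 × 3.6 = 13.752 m².
Resultant F = γ·h_c·A = 9.81 × 2.98 × 13.752 = 402.023 kN.
I_c = b·h³/12 = 3.82 × 3.6³/12 = 14.8522 m⁴.
Centre of pressure: y_p = y_c + I_c/(y_c·A) = 2.98 + 14.8522/(2.98 × 13.752) = 2.98 + 0.362417 = 3.34242 m along the plane.

h_p = 3.342 m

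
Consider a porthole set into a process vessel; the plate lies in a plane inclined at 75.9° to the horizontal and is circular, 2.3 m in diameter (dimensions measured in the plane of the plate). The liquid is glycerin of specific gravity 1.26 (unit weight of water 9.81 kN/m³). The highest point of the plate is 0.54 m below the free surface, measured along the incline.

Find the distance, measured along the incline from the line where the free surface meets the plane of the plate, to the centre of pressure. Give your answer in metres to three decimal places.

γ = 1.26 × 9.81 = 12.3606 kN/m³.
Let θ = 75.9° be the plate's angle to the horizontal; measure y along the incline from where the plane meets the free surface. Vertical depth h = y·sinθ with sinθ = 0.969872.
The centroid is at the centre, 1.15 m below the top of the plate, so y_c = 0.54 + 1.15 = 1.69 m and h_c = 1.69 × 0.969872 = 1.63908 m.
A = π(1.15)² = 4.15476 m².
Resultant F = γ·h_c·A = 12.3606 × 1.63908 × 4.15476 = 84.1755 kN.
I_c = πr⁴/4 = π × 1.15⁴/4 = 1.37367 m⁴.
Centre of pressure: y_p = y_c + I_c/(y_c·A) = 1.69 + 1.37367/(1.69 × 4.15476) = 1.69 + 0.195636 = 1.88564 m along the plane.

y_p = 1.886 m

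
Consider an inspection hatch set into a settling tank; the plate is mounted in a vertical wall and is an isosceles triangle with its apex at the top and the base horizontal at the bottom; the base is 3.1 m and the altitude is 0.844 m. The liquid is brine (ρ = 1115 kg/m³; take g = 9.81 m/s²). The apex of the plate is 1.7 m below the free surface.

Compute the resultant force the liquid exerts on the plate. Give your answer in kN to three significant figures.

γ = ρg = 1115 × 9.81 / 1000 = 10.93815 kN/m³.
With the apex up, the centroid sits 2h/3 = 2 × 0.844/3 = 0.562667 m below the apex, so the centroid depth is h_c = 1.7 + 0.562667 = 2.26267 m.
A = ½ × 3.1 × 0.844 = 1.3082 m².
Resultant F = γ·h_c·A = 10.93815 × 2.26267 × 1.3082 = 32.3772 kN.

F ≈ 32.4 kN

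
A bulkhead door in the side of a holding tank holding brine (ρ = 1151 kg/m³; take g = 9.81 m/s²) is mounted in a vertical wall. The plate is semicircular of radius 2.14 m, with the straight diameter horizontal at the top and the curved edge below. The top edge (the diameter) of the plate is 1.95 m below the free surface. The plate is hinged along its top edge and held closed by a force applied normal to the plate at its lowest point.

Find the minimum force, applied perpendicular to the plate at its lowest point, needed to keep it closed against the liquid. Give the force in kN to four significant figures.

γ = ρg = 1151 × 9.81 / 1000 = 11.29131 kN/m³.
The centroid of a semicircle lies 4r/(3π) = 0.908244 m from the diameter, here below the top edge, so the centroid depth is h_c = 1.95 + 0.908244 = 2.85824 m.
A = πr²/2 = π × 2.14²/2 = 7.19362 m².
Resultant F = γ·h_c·A = 11.29131 × 2.85824 × 7.19362 = 232.162 kN.
I_c = (π/8 − 8/(9π))·r⁴ = 0.109757 × 2.14⁴ = 2.3019 m⁴.
Centre of pressure: y_p = y_c + I_c/(y_c·A) = 2.85824 + 2.3019/(2.85824 × 7.19362) = 2.85824 + 0.111954 = 2.97019 m along the plane.
The resultant acts 0.908244 + 0.111954 = 1.0202 m (along the plate) below the hinge at the top edge, so the moment about the hinge is M = F × 1.0202 = 232.162 × 1.0202 = 236.852 kN·m.
A normal force at the bottom, 2.14 m from the hinge, must supply this moment: P = 236.852/2.14 = 110.679 kN.

P ≈ 110.7 kN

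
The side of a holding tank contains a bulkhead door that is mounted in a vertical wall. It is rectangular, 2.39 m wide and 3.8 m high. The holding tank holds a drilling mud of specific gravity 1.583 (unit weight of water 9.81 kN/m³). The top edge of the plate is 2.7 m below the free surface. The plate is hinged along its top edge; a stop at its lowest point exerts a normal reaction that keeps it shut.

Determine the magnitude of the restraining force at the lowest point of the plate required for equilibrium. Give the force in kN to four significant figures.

P ≈ 369.0 kN

γ = 1.583 × 9.81 = 15.52923 kN/m³.
The centroid lies 3.8/2 = 1.9 m below the top edge, so the centroid depth is h_c = 2.7 + 1.9 = 4.6 m.
A = 2.39 × 3.8 = 9.082 m².
Resultant F = γ·h_c·A = 15.52923 × 4.6 × 9.082 = 648.768 kN.
I_c = b·h³/12 = 2.39 × 3.8³/12 = 10.9287 m⁴.
Centre of pressure: y_p = y_c + I_c/(y_c·A) = 4.6 + 10.9287/(4.6 × 9.082) = 4.6 + 0.261595 = 4.86159 m along the plane.
The resultant acts 1.9 + 0.261595 = 2.1616 m (along the plate) below the hinge at the top edge, so the moment about the hinge is M = F × 2.1616 = 648.768 × 2.1616 = 1402.38 kN·m.
A normal force at the bottom, 3.8 m from the hinge, must supply this moment: P = 1402.38/3.8 = 369.047 kN.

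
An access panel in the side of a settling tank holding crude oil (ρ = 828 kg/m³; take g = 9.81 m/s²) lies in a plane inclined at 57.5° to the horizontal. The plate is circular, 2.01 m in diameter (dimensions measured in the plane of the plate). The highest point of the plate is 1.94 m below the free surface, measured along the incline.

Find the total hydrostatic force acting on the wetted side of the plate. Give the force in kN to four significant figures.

F ≈ 64.02 kN

γ = ρg = 828 × 9.81 / 1000 = 8.12268 kN/m³.
Let θ = 57.5° be the plate's angle to the horizontal; measure y along the incline from where the plane meets the free surface. Vertical depth h = y·sinθ with sinθ = 0.843391.
The centroid is at the centre, 1.005 m below the top of the plate, so y_c = 1.94 + 1.005 = 2.945 m and h_c = 2.945 × 0.843391 = 2.48379 m.
A = π(1.005)² = 3.17309 m².
Resultant F = γ·h_c·A = 8.12268 × 2.48379 × 3.17309 = 64.0172 kN.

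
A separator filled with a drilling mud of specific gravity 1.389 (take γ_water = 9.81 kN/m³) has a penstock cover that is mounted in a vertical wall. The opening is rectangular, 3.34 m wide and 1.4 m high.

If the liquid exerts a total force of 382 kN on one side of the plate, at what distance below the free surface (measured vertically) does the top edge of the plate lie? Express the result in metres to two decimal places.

d_top ≈ 5.30 m

γ = 1.389 × 9.81 = 13.62609 kN/m³.
A = 3.34 × 1.4 = 4.676 m².
From F = γ·h_c·A, the centroid depth is h_c = 382/(13.62609 × 4.676) = 5.99539 m.
The centroid lies 1.4/2 = 0.7 m below the top edge, so the top edge sits at h_top = 5.99539 − 0.7 = 5.29539 m below the surface.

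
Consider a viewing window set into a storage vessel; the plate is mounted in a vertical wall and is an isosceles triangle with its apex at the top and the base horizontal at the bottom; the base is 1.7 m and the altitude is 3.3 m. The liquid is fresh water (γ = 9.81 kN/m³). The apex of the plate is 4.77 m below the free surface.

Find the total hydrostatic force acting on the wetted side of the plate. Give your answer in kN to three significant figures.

F ≈ 192 kN

γ = 9.81 kN/m³.
With the apex up, the centroid sits 2h/3 = 2 × 3.3/3 = 2.2 m below the apex, so the centroid depth is h_c = 4.77 + 2.2 = 6.97 m.
A = ½ × 1.7 × 3.3 = 2.805 m².
Resultant F = γ·h_c·A = 9.81 × 6.97 × 2.805 = 191.794 kN.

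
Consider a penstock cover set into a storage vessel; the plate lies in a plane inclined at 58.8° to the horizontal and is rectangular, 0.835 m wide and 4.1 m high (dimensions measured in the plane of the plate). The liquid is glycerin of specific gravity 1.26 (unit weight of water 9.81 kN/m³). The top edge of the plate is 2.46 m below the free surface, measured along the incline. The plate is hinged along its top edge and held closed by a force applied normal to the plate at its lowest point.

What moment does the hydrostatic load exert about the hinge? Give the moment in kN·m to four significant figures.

γ = 1.26 × 9.81 = 12.3606 kN/m³.
Let θ = 58.8° be the plate's angle to the horizontal; measure y along the incline from where the plane meets the free surface. Vertical depth h = y·sinθ with sinθ = 0.855364.
The centroid lies 4.1/2 = 2.05 m below the top edge, so y_c = 2.46 + 2.05 = 4.51 m and h_c = 4.51 × 0.855364 = 3.85769 m.
A = 0.835 × 4.1 = 3.4235 m².
Resultant F = γ·h_c·A = 12.3606 × 3.85769 × 3.4235 = 163.244 kN.
I_c = b·h³/12 = 0.835 × 4.1³/12 = 4.79575 m⁴.
Centre of pressure: y_p = y_c + I_c/(y_c·A) = 4.51 + 4.79575/(4.51 × 3.4235) = 4.51 + 0.310606 = 4.82061 m along the plane.
The resultant acts 2.05 + 0.310606 = 2.36061 m (along the plate) below the hinge at the top edge, so the moment about the hinge is M = F × 2.36061 = 163.244 × 2.36061 = 385.355 kN·m.

M ≈ 385.4 kN·m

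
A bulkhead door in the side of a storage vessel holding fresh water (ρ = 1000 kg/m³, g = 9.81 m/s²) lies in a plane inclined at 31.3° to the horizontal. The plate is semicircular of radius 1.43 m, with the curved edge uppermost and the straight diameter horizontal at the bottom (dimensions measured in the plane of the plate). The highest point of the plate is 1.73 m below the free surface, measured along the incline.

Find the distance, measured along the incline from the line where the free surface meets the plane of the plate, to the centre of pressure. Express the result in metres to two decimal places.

y_p = 2.61 m

γ = ρg = 1000 × 9.81 = 9810 N/m³ = 9.81 kN/m³.
Let θ = 31.3° be the plate's angle to the horizontal; measure y along the incline from where the plane meets the free surface. Vertical depth h = y·sinθ with sinθ = 0.519519.
The centroid lies 4r/(3π) = 0.606911 m above the diameter, so r − 4r/(3π) = 1.43 − 0.606911 = 0.823089 m below the topmost point, so y_c = 1.73 + 0.823089 = 2.55309 m and h_c = 2.55309 × 0.519519 = 1.32638 m.
A = πr²/2 = π × 1.43²/2 = 3.21212 m².
Resultant F = γ·h_c·A = 9.81 × 1.32638 × 3.21212 = 41.7954 kN.
I_c = (π/8 − 8/(9π))·r⁴ = 0.109757 × 1.43⁴ = 0.458962 m⁴.
Centre of pressure: y_p = y_c + I_c/(y_c·A) = 2.55309 + 0.458962/(2.55309 × 3.21212) = 2.55309 + 0.0559653 = 2.60906 m along the plane.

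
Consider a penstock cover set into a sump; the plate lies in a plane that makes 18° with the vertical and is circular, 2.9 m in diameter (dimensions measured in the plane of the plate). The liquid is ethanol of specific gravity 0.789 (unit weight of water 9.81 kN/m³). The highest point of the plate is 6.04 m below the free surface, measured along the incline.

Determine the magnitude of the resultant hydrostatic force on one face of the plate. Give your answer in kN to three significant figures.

γ = 0.789 × 9.81 = 7.74009 kN/m³.
The plate makes 18° with the vertical, i.e. θ = 90° − 18° = 72° to the horizontal. Measuring y along the incline from the free-surface line, vertical depth h = y·sinθ with sinθ = 0.951057.
The centroid is at the centre, 1.45 m below the top of the plate, so y_c = 6.04 + 1.45 = 7.49 m and h_c = 7.49 × 0.951057 = 7.12342 m.
A = π(1.45)² = 6.6052 m².
Resultant F = γ·h_c·A = 7.74009 × 7.12342 × 6.6052 = 364.184 kN.

F ≈ 364 kN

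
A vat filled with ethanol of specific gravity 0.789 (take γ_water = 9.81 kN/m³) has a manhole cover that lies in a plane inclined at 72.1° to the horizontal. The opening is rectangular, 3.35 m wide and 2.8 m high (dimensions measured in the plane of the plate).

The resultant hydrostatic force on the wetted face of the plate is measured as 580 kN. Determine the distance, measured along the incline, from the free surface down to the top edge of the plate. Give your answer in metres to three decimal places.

y_top ≈ 6.995 m

γ = 0.789 × 9.81 = 7.74009 kN/m³.
A = 3.35 × 2.8 = 9.38 m².
From F = γ·h_c·A, the centroid depth is h_c = 580/(7.74009 × 9.38) = 7.98876 m.
Let θ = 72.1° be the plate's angle to the horizontal; measure y along the incline from where the plane meets the free surface. Vertical depth h = y·sinθ with sinθ = 0.951594.
Along the incline, y_c = h_c/sinθ = 7.98876/0.951594 = 8.39513 m.
The centroid lies 2.8/2 = 1.4 m below the top edge, so the top edge sits at y_top = 8.39513 − 1.4 = 6.99513 m along the incline.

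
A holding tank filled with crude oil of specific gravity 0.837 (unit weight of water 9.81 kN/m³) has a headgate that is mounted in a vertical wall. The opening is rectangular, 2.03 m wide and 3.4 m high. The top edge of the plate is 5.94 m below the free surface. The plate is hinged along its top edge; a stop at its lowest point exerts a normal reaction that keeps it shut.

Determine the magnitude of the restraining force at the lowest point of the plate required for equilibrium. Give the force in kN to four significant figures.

γ = 0.837 × 9.81 = 8.21097 kN/m³.
The centroid lies 3.4/2 = 1.7 m below the top edge, so the centroid depth is h_c = 5.94 + 1.7 = 7.64 m.
A = 2.03 × 3.4 = 6.902 m².
Resultant F = γ·h_c·A = 8.21097 × 7.64 × 6.902 = 432.975 kN.
I_c = b·h³/12 = 2.03 × 3.4³/12 = 6.64893 m⁴.
Centre of pressure: y_p = y_c + I_c/(y_c·A) = 7.64 + 6.64893/(7.64 × 6.902) = 7.64 + 0.126091 = 7.76609 m along the plane.
The resultant acts 1.7 + 0.126091 = 1.82609 m (along the plate) below the hinge at the top edge, so the moment about the hinge is M = F × 1.82609 = 432.975 × 1.82609 = 790.651 kN·m.
A normal force at the bottom, 3.4 m from the hinge, must supply this moment: P = 790.651/3.4 = 232.544 kN.

P ≈ 232.5 kN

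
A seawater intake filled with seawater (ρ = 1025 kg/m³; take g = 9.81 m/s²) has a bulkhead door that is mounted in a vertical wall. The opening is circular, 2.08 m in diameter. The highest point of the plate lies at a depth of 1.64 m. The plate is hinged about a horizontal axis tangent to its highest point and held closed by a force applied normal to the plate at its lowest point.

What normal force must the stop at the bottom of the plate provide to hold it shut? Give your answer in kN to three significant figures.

γ = ρg = 1025 × 9.81 / 1000 = 10.05525 kN/m³.
The centroid is at the centre, 1.04 m below the top of the plate, so the centroid depth is h_c = 1.64 + 1.04 = 2.68 m.
A = π(1.04)² = 3.39795 m².
Resultant F = γ·h_c·A = 10.05525 × 2.68 × 3.39795 = 91.5682 kN.
I_c = πr⁴/4 = π × 1.04⁴/4 = 0.918805 m⁴.
Centre of pressure: y_p = y_c + I_c/(y_c·A) = 2.68 + 0.918805/(2.68 × 3.39795) = 2.68 + 0.100895 = 2.7809 m along the plane.
The resultant acts 1.04 + 0.100895 = 1.14089 m (along the plate) below the hinge at the top edge, so the moment about the hinge is M = F × 1.14089 = 91.5682 × 1.14089 = 104.469 kN·m.
A normal force at the bottom, 2.08 m from the hinge, must supply this moment: P = 104.469/2.08 = 50.2255 kN.

P ≈ 50.2 kN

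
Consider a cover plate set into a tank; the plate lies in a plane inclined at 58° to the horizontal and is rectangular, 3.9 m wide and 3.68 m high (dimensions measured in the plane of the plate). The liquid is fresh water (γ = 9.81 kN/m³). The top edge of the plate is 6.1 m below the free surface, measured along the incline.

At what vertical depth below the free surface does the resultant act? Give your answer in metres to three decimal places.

h_p = 6.854 m

γ = 9.81 kN/m³.
Let θ = 58° be the plate's angle to the horizontal; measure y along the incline from where the plane meets the free surface. Vertical depth h = y·sinθ with sinθ = 0.848048.
The centroid lies 3.68/2 = 1.84 m below the top edge, so y_c = 6.1 + 1.84 = 7.94 m and h_c = 7.94 × 0.848048 = 6.7335 m.
A = 3.9 × 3.68 = 14.352 m².
Resultant F = γ·h_c·A = 9.81 × 6.7335 × 14.352 = 948.03 kN.
I_c = b·h³/12 = 3.9 × 3.68³/12 = 16.1967 m⁴.
Centre of pressure: y_p = y_c + I_c/(y_c·A) = 7.94 + 16.1967/(7.94 × 14.352) = 7.94 + 0.142133 = 8.08213 m along the plane.
Vertically, h_p = y_p·sinθ = 8.08213 × 0.848048 = 6.85403 m.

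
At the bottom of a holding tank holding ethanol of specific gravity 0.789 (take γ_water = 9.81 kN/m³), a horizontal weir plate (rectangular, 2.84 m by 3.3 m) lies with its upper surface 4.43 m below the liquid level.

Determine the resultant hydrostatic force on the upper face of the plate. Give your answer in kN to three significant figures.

F ≈ 321 kN

γ = 0.789 × 9.81 = 7.74009 kN/m³.
The plate is horizontal, so pressure is uniform at p = γ·h = 7.74009 × 4.43 = 34.2886 kN/m².
A = 2.84 × 3.3 = 9.372 m².
F = p·A = 34.2886 × 9.372 = 321.353 kN.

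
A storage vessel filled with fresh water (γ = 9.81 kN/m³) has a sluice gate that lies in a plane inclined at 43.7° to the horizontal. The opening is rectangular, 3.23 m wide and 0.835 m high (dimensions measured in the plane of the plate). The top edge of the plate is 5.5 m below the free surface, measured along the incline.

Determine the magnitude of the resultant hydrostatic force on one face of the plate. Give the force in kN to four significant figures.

F ≈ 108.2 kN

γ = 9.81 kN/m³.
Let θ = 43.7° be the plate's angle to the horizontal; measure y along the incline from where the plane meets the free surface. Vertical depth h = y·sinθ with sinθ = 0.690882.
The centroid lies 0.835/2 = 0.4175 m below the top edge, so y_c = 5.5 + 0.4175 = 5.9175 m and h_c = 5.9175 × 0.690882 = 4.08829 m.
A = 3.23 × 0.835 = 2.69705 m².
Resultant F = γ·h_c·A = 9.81 × 4.08829 × 2.69705 = 108.168 kN.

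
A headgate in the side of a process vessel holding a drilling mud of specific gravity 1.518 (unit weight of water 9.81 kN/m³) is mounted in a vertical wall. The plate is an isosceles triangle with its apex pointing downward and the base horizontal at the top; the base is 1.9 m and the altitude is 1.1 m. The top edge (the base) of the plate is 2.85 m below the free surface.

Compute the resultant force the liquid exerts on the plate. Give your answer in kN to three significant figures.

F ≈ 50.1 kN

γ = 1.518 × 9.81 = 14.89158 kN/m³.
With the apex down, the centroid sits h/3 = 1.1/3 = 0.366667 m below the base (the top edge), so the centroid depth is h_c = 2.85 + 0.366667 = 3.21667 m.
A = ½ × 1.9 × 1.1 = 1.045 m².
Resultant F = γ·h_c·A = 14.89158 × 3.21667 × 1.045 = 50.0569 kN.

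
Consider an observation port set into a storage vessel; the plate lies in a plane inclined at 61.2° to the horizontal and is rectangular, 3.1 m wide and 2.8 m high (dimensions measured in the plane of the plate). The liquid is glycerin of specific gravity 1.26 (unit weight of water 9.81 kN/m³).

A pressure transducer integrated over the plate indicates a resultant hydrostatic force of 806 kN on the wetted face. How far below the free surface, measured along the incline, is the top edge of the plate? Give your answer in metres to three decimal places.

γ = 1.26 × 9.81 = 12.3606 kN/m³.
A = 3.1 × 2.8 = 8.68 m².
From F = γ·h_c·A, the centroid depth is h_c = 806/(12.3606 × 8.68) = 7.51235 m.
Let θ = 61.2° be the plate's angle to the horizontal; measure y along the incline from where the plane meets the free surface. Vertical depth h = y·sinθ with sinθ = 0.876307.
Along the incline, y_c = h_c/sinθ = 7.51235/0.876307 = 8.57274 m.
The centroid lies 2.8/2 = 1.4 m below the top edge, so the top edge sits at y_top = 8.57274 − 1.4 = 7.17274 m along the incline.

y_top ≈ 7.173 m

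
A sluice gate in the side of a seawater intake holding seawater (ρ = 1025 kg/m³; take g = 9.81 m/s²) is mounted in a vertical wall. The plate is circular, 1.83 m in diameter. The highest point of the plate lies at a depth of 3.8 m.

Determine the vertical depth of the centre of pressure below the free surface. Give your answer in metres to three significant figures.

h_p = 4.76 m

γ = ρg = 1025 × 9.81 / 1000 = 10.05525 kN/m³.
The centroid is at the centre, 0.915 m below the top of the plate, so the centroid depth is h_c = 3.8 + 0.915 = 4.715 m.
A = π(0.915)² = 2.63022 m².
Resultant F = γ·h_c·A = 10.05525 × 4.715 × 2.63022 = 124.7 kN.
I_c = πr⁴/4 = π × 0.915⁴/4 = 0.550521 m⁴.
Centre of pressure: y_p = y_c + I_c/(y_c·A) = 4.715 + 0.550521/(4.715 × 2.63022) = 4.715 + 0.0443915 = 4.75939 m along the plane.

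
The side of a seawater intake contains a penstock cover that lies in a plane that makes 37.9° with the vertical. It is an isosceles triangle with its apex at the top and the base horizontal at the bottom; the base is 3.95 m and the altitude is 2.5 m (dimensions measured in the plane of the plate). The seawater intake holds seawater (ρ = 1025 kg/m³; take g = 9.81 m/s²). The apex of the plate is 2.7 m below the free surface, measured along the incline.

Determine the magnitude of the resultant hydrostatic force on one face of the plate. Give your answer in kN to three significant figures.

F ≈ 171 kN

γ = ρg = 1025 × 9.81 / 1000 = 10.05525 kN/m³.
The plate makes 37.9° with the vertical, i.e. θ = 90° − 37.9° = 52.1° to the horizontal. Measuring y along the incline from the free-surface line, vertical depth h = y·sinθ with sinθ = 0.789084.
With the apex up, the centroid sits 2h/3 = 2 × 2.5/3 = 1.66667 m below the apex, so y_c = 2.7 + 1.66667 = 4.36667 m and h_c = 4.36667 × 0.789084 = 3.44567 m.
A = ½ × 3.95 × 2.5 = 4.9375 m².
Resultant F = γ·h_c·A = 10.05525 × 3.44567 × 4.9375 = 171.07 kN.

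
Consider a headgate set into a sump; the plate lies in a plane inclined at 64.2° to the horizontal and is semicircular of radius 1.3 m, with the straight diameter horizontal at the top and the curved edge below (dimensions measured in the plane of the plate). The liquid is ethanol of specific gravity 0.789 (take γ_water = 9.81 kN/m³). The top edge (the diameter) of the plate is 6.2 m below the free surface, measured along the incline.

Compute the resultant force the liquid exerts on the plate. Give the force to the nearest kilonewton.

F ≈ 125 kN

γ = 0.789 × 9.81 = 7.74009 kN/m³.
Let θ = 64.2° be the plate's angle to the horizontal; measure y along the incline from where the plane meets the free surface. Vertical depth h = y·sinθ with sinθ = 0.900319.
The centroid of a semicircle lies 4r/(3π) = 0.551737 m from the diameter, here below the top edge, so y_c = 6.2 + 0.551737 = 6.75174 m and h_c = 6.75174 × 0.900319 = 6.07872 m.
A = πr²/2 = π × 1.3²/2 = 2.65465 m².
Resultant F = γ·h_c·A = 7.74009 × 6.07872 × 2.65465 = 124.901 kN.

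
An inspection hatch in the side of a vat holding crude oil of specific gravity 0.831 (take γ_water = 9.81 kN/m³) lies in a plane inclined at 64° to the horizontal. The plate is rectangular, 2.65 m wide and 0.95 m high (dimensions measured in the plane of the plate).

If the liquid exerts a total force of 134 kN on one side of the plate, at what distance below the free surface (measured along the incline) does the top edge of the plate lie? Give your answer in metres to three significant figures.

y_top ≈ 6.79 m

γ = 0.831 × 9.81 = 8.15211 kN/m³.
A = 2.65 × 0.95 = 2.5175 m².
From F = γ·h_c·A, the centroid depth is h_c = 134/(8.15211 × 2.5175) = 6.52928 m.
Let θ = 64° be the plate's angle to the horizontal; measure y along the incline from where the plane meets the free surface. Vertical depth h = y·sinθ with sinθ = 0.898794.
Along the incline, y_c = h_c/sinθ = 6.52928/0.898794 = 7.26449 m.
The centroid lies 0.95/2 = 0.475 m below the top edge, so the top edge sits at y_top = 7.26449 − 0.475 = 6.78949 m along the incline.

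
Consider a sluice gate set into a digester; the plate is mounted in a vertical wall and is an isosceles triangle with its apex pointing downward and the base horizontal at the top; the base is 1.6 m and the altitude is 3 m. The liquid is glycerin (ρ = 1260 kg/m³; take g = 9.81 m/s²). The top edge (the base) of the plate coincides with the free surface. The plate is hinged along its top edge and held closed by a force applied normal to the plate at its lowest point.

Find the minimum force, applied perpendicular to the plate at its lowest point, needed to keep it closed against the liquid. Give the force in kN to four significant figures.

γ = ρg = 1260 × 9.81 / 1000 = 12.3606 kN/m³.
With the apex down, the centroid sits h/3 = 3/3 = 1 m below the base (the top edge), so the centroid depth is h_c = 1 m.
A = ½ × 1.6 × 3 = 2.4 m².
Resultant F = γ·h_c·A = 12.3606 × 1 × 2.4 = 29.6654 kN.
I_c = b·h³/36 = 1.6 × 3³/36 = 1.2 m⁴.
Centre of pressure: y_p = y_c + I_c/(y_c·A) = 1 + 1.2/(1 × 2.4) = 1 + 0.5 = 1.5 m along the plane.
The resultant acts 1 + 0.5 = 1.5 m (along the plate) below the hinge at the top edge, so the moment about the hinge is M = F × 1.5 = 29.6654 × 1.5 = 44.4981 kN·m.
A normal force at the bottom, 3 m from the hinge, must supply this moment: P = 44.4981/3 = 14.8327 kN.

P ≈ 14.83 kN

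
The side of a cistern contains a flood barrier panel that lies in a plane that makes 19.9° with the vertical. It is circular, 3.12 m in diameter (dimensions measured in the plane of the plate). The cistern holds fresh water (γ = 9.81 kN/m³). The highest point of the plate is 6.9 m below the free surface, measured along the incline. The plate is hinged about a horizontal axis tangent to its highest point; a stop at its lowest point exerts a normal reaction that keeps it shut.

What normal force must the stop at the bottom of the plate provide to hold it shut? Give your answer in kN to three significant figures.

P ≈ 312 kN

γ = 9.81 kN/m³.
The plate makes 19.9° with the vertical, i.e. θ = 90° − 19.9° = 70.1° to the horizontal. Measuring y along the incline from the free-surface line, vertical depth h = y·sinθ with sinθ = 0.940288.
The centroid is at the centre, 1.56 m below the top of the plate, so y_c = 6.9 + 1.56 = 8.46 m and h_c = 8.46 × 0.940288 = 7.95484 m.
A = π(1.56)² = 7.64538 m².
Resultant F = γ·h_c·A = 9.81 × 7.95484 × 7.64538 = 596.622 kN.
I_c = πr⁴/4 = π × 1.56⁴/4 = 4.65145 m⁴.
Centre of pressure: y_p = y_c + I_c/(y_c·A) = 8.46 + 4.65145/(8.46 × 7.64538) = 8.46 + 0.0719149 = 8.53191 m along the plane.
The resultant acts 1.56 + 0.0719149 = 1.63191 m (along the plate) below the hinge at the top edge, so the moment about the hinge is M = F × 1.63191 = 596.622 × 1.63191 = 973.633 kN·m.
A normal force at the bottom, 3.12 m from the hinge, must supply this moment: P = 973.633/3.12 = 312.062 kN.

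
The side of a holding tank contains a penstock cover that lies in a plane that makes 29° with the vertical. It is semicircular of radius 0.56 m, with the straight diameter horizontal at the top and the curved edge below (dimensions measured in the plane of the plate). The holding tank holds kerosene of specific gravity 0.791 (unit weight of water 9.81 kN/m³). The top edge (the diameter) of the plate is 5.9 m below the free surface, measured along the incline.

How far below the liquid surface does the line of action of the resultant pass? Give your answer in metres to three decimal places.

γ = 0.791 × 9.81 = 7.75971 kN/m³.
The plate makes 29° with the vertical, i.e. θ = 90° − 29° = 61° to the horizontal. Measuring y along the incline from the free-surface line, vertical depth h = y·sinθ with sinθ = 0.874620.
The centroid of a semicircle lies 4r/(3π) = 0.237671 m from the diameter, here below the top edge, so y_c = 5.9 + 0.237671 = 6.13767 m and h_c = 6.13767 × 0.874620 = 5.36813 m.
A = πr²/2 = π × 0.56²/2 = 0.492602 m².
Resultant F = γ·h_c·A = 7.75971 × 5.36813 × 0.492602 = 20.5194 kN.
I_c = (π/8 − 8/(9π))·r⁴ = 0.109757 × 0.56⁴ = 0.010794 m⁴.
Centre of pressure: y_p = y_c + I_c/(y_c·A) = 6.13767 + 0.010794/(6.13767 × 0.492602) = 6.13767 + 0.00357012 = 6.14124 m along the plane.
Vertically, h_p = y_p·sinθ = 6.14124 × 0.874620 = 5.37125 m.

h_p = 5.371 m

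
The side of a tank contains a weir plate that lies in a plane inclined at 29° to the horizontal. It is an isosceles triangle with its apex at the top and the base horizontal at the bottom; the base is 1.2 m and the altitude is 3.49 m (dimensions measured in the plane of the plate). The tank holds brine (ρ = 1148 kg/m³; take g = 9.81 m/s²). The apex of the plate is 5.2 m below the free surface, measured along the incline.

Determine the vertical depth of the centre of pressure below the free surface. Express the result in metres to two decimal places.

γ = ρg = 1148 × 9.81 / 1000 = 11.26188 kN/m³.
Let θ = 29° be the plate's angle to the horizontal; measure y along the incline from where the plane meets the free surface. Vertical depth h = y·sinθ with sinθ = 0.484810.
With the apex up, the centroid sits 2h/3 = 2 × 3.49/3 = 2.32667 m below the apex, so y_c = 5.2 + 2.32667 = 7.52667 m and h_c = 7.52667 × 0.484810 = 3.649 m.
A = ½ × 1.2 × 3.49 = 2.094 m².
Resultant F = γ·h_c·A = 11.26188 × 3.649 × 2.094 = 86.0521 kN.
I_c = b·h³/36 = 1.2 × 3.49³/36 = 1.41695 m⁴.
Centre of pressure: y_p = y_c + I_c/(y_c·A) = 7.52667 + 1.41695/(7.52667 × 2.094) = 7.52667 + 0.0899032 = 7.61657 m along the plane.
Vertically, h_p = y_p·sinθ = 7.61657 × 0.484810 = 3.69259 m.

h_p = 3.69 m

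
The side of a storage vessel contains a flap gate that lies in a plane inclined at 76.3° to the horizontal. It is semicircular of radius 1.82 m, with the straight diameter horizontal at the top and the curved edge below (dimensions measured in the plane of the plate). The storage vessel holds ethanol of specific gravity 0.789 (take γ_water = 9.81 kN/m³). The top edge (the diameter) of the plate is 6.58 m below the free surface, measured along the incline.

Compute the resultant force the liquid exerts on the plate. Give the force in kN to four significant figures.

γ = 0.789 × 9.81 = 7.74009 kN/m³.
Let θ = 76.3° be the plate's angle to the horizontal; measure y along the incline from where the plane meets the free surface. Vertical depth h = y·sinθ with sinθ = 0.971549.
The centroid of a semicircle lies 4r/(3π) = 0.772432 m from the diameter, here below the top edge, so y_c = 6.58 + 0.772432 = 7.35243 m and h_c = 7.35243 × 0.971549 = 7.14325 m.
A = πr²/2 = π × 1.82²/2 = 5.20311 m².
Resultant F = γ·h_c·A = 7.74009 × 7.14325 × 5.20311 = 287.677 kN.

F ≈ 287.7 kN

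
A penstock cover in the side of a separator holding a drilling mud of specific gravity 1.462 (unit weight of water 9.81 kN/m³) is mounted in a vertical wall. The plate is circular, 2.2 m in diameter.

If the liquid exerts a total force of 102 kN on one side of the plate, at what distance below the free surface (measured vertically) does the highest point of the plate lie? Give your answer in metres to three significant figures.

γ = 1.462 × 9.81 = 14.34222 kN/m³.
A = π(1.1)² = 3.80133 m².
From F = γ·h_c·A, the centroid depth is h_c = 102/(14.34222 × 3.80133) = 1.87089 m.
The centroid is at the centre, 1.1 m below the top of the plate, so the highest point sits at h_top = 1.87089 − 1.1 = 0.77089 m below the surface.

d_top ≈ 0.771 m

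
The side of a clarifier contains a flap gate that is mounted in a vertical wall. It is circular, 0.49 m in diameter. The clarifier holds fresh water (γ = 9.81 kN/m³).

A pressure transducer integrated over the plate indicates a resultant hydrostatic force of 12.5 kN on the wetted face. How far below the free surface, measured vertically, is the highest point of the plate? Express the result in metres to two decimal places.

d_top ≈ 6.51 m

γ = 9.81 kN/m³.
A = π(0.245)² = 0.188574 m².
From F = γ·h_c·A, the centroid depth is h_c = 12.5/(9.81 × 0.188574) = 6.75708 m.
The centroid is at the centre, 0.245 m below the top of the plate, so the highest point sits at h_top = 6.75708 − 0.245 = 6.51208 m below the surface.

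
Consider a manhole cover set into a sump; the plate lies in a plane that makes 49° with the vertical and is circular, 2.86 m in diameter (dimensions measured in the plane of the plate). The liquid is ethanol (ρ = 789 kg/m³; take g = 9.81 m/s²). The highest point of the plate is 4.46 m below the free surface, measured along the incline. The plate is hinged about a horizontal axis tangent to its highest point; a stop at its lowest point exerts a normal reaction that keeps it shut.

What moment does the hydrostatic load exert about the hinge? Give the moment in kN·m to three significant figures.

M ≈ 291 kN·m

γ = ρg = 789 × 9.81 / 1000 = 7.74009 kN/m³.
The plate makes 49° with the vertical, i.e. θ = 90° − 49° = 41° to the horizontal. Measuring y along the incline from the free-surface line, vertical depth h = y·sinθ with sinθ = 0.656059.
The centroid is at the centre, 1.43 m below the top of the plate, so y_c = 4.46 + 1.43 = 5.89 m and h_c = 5.89 × 0.656059 = 3.86419 m.
A = π(1.43)² = 6.42424 m².
Resultant F = γ·h_c·A = 7.74009 × 3.86419 × 6.42424 = 192.144 kN.
I_c = πr⁴/4 = π × 1.43⁴/4 = 3.28423 m⁴.
Centre of pressure: y_p = y_c + I_c/(y_c·A) = 5.89 + 3.28423/(5.89 × 6.42424) = 5.89 + 0.0867954 = 5.9768 m along the plane.
The resultant acts 1.43 + 0.0867954 = 1.5168 m (along the plate) below the hinge at the top edge, so the moment about the hinge is M = F × 1.5168 = 192.144 × 1.5168 = 291.444 kN·m.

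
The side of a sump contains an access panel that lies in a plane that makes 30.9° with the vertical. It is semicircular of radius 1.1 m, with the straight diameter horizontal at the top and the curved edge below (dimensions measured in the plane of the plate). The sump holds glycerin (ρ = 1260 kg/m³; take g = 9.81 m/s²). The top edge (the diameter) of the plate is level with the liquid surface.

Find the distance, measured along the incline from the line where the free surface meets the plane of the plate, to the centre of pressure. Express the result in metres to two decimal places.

y_p = 0.65 m

γ = ρg = 1260 × 9.81 / 1000 = 12.3606 kN/m³.
The plate makes 30.9° with the vertical, i.e. θ = 90° − 30.9° = 59.1° to the horizontal. Measuring y along the incline from the free-surface line, vertical depth h = y·sinθ with sinθ = 0.858065.
The centroid of a semicircle lies 4r/(3π) = 0.466854 m from the diameter, here below the top edge, so y_c = 0.466854 m and h_c = 0.466854 × 0.858065 = 0.400591 m.
A = πr²/2 = π × 1.1²/2 = 1.90066 m².
Resultant F = γ·h_c·A = 12.3606 × 0.400591 × 1.90066 = 9.4112 kN.
I_c = (π/8 − 8/(9π))·r⁴ = 0.109757 × 1.1⁴ = 0.160695 m⁴.
Centre of pressure: y_p = y_c + I_c/(y_c·A) = 0.466854 + 0.160695/(0.466854 × 1.90066) = 0.466854 + 0.181099 = 0.647953 m along the plane.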